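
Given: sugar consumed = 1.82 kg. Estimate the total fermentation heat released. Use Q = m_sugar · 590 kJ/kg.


Q = 1.82 · 590

1073.8000 kJ


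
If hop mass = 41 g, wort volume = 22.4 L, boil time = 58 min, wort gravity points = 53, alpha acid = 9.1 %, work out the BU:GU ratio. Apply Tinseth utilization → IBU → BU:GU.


U = 1.65·0.000125^(GP/1000)·(1−e^(−0.04t))/4.15;  IBU = (α/100)·m·U·1000/V;  BU:GU = IBU/GP
U = 1.65·0.000125^(53/1000)·(1−e^(−0.04·58))/4.15 = 0.2227
IBU = (9.1/100)·41·0.2227·1000/22.4 = 37.0872
BU:GU = 37.0872/53

0.6998


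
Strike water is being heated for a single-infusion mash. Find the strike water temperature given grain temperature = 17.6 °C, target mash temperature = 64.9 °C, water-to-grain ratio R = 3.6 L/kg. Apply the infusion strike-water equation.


T_strike = (0.41/R)·(T_mash − T_grain) + T_mash
T_strike = (0.41/3.6)·(64.9 − 17.6) + 64.9

70.2869 °C


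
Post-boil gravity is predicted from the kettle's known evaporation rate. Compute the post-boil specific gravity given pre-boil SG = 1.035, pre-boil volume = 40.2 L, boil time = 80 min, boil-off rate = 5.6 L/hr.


V_post = V_pre − rate·(t/60);  SG_post = 1 + (SG_pre−1)·V_pre/V_post
V_post = 40.2 − 5.6·(80/60) = 32.7333
SG_post = 1 + (1.035 − 1)·40.2/32.7333

1.0430


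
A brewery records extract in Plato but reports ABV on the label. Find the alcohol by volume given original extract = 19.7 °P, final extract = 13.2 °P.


SG = 259/(259 − P);  ABV = (OG − FG)·131.25
OG = 259/(259 − 19.7) = 1.0823
FG = 259/(259 − 13.2) = 1.0537
ABV = (1.0823 − 1.0537)·131.25

3.7565 % ABV


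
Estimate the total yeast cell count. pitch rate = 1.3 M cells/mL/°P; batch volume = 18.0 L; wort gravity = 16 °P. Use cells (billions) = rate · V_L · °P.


cells = 1.3 · 18.0 · 16

374.4000 billion cells


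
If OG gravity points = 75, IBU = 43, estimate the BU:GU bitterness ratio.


BU:GU = IBU / OG_points
BU:GU = 43 / 75

0.5733


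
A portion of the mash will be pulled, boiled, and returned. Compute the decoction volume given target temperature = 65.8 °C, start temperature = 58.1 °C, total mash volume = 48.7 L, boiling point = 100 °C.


V_dec = V_total·(T_target − T_start)/(T_boil − T_start)
V_dec = 48.7·(65.8 − 58.1)/(100 − 58.1)

8.9496 L


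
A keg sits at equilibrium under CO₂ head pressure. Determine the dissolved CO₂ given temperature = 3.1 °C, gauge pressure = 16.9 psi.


vols = (P + 14.695)·(0.01821 + 0.09011·e^(−0.04·T))
vols = (16.9 + 14.695)·(0.01821 + 0.09011·e^(−0.04·3.1))

3.0903 volumes


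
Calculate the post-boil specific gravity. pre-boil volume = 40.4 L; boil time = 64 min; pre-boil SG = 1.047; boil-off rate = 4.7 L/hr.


V_post = V_pre − rate·(t/60);  SG_post = 1 + (SG_pre−1)·V_pre/V_post
V_post = 40.4 − 4.7·(64/60) = 35.3867
SG_post = 1 + (1.047 − 1)·40.4/35.3867

1.0537


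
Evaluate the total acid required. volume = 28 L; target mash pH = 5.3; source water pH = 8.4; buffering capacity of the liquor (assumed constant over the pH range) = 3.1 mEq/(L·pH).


acid = buffering capacity · (pH_source − pH_target) · V
acid = 3.1 · (8.4 − 5.3) · 28

269.0800 mEq


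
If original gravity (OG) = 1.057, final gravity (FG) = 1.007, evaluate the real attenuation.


AA = (OG−FG)/(OG−1)·100;  RA = AA·0.8192
AA = (1.057 − 1.007)/(1.057 − 1)·100 = 87.7193
RA = 87.7193·0.8192

71.8596 %


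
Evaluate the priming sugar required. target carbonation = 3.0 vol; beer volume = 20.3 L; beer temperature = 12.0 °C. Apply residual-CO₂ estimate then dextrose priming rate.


residual = 14.695·(0.01821 + 0.09011·e^(−0.04·T));  sugar = (target − residual)·4.0·V
residual = 14.695·(0.01821 + 0.09011·e^(−0.04·12.0)) = 1.0870
sugar = (3.0 − 1.0870)·4.0·20.3

155.3382 g


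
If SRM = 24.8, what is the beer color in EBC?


EBC = SRM · 1.97
EBC = 24.8 · 1.97

48.8560 EBC


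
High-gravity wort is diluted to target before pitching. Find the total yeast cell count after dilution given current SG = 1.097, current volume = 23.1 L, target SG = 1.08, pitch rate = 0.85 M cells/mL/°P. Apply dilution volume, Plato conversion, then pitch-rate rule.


V_w = V·((SG_c−1)/(SG_t−1)−1);  °P = 259 − 259/SG_t;  cells = rate·(V+V_w)·°P
V_w = 23.1·((1.097−1)/(1.08−1)−1) = 4.9087
V_final = 23.1 + 4.9087 = 28.0087
°P = 259 − 259/1.08 = 19.1852
cells = 0.85·28.0087·19.1852

456.7501 billion cells


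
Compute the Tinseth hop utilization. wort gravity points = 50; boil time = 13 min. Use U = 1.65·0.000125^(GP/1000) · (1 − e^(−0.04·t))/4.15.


bigness = 1.65·0.000125^(50/1000) = 1.0528
boil_factor = (1 − e^(−0.04·13))/4.15 = 0.0977
U = 1.0528 · 0.0977

0.1029


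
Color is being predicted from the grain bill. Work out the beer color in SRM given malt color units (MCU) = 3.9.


SRM = 1.4922 · MCU^0.6859
SRM = 1.4922 · 3.9^0.6859

3.7952 SRM


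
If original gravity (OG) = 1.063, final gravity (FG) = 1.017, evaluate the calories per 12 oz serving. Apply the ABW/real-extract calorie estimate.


ABW = (OG−FG)·131.25·0.79/FG;  °P = 259 − 259/SG (for OG→OE and FG→AE);  RE = 0.1808·OE + 0.8192·AE;  Cal = (6.9·ABW + 4·(RE−0.1))·FG·3.55
ABW = (1.063 − 1.017)·131.25·0.79/1.017 = 4.6899
OE = 259 − 259/1.063 = 15.3500 °P
AE = 259 − 259/1.017 = 4.3294 °P
RE = 0.1808·15.3500 + 0.8192·4.3294 = 6.3219 °P
Cal = (6.9·4.6899 + 4·(6.3219−0.1))·1.017·3.55

206.6851 kcal


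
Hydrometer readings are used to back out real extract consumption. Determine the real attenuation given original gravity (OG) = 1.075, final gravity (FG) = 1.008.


AA = (OG−FG)/(OG−1)·100;  RA = AA·0.8192
AA = (1.075 − 1.008)/(1.075 − 1)·100 = 89.3333
RA = 89.3333·0.8192

73.1819 %


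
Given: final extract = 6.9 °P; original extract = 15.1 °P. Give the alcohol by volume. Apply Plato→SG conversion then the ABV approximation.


SG = 259/(259 − P);  ABV = (OG − FG)·131.25
OG = 259/(259 − 15.1) = 1.0619
FG = 259/(259 − 6.9) = 1.0274
ABV = (1.0619 − 1.0274)·131.25

4.5334 % ABV


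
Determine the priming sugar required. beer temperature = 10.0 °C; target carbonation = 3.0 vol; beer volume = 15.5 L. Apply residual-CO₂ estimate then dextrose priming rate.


residual = 14.695·(0.01821 + 0.09011·e^(−0.04·T));  sugar = (target − residual)·4.0·V
residual = 14.695·(0.01821 + 0.09011·e^(−0.04·10.0)) = 1.1552
sugar = (3.0 − 1.1552)·4.0·15.5

114.3769 g


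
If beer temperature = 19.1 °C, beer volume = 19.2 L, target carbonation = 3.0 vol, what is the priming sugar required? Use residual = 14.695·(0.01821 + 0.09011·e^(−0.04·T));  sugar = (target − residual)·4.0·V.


residual = 14.695·(0.01821 + 0.09011·e^(−0.04·19.1)) = 0.8844
sugar = (3.0 − 0.8844)·4.0·19.2

162.4787 g


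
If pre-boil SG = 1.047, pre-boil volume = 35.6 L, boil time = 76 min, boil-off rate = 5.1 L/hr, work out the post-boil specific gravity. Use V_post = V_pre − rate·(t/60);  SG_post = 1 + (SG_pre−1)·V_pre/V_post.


V_post = 35.6 − 5.1·(76/60) = 29.1400
SG_post = 1 + (1.047 − 1)·35.6/29.1400

1.0574


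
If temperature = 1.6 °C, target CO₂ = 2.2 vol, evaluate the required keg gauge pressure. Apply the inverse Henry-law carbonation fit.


psi = vols/(0.01821 + 0.09011·e^(−0.04·T)) − 14.695
psi = 2.2/(0.01821 + 0.09011·e^(−0.04·1.6)) − 14.695

6.7196 psi


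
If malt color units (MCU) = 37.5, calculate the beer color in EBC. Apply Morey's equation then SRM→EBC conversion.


SRM = 1.4922·MCU^0.6859;  EBC = SRM·1.97
SRM = 1.4922·37.5^0.6859 = 17.9248
EBC = 17.9248·1.97

35.3119 EBC


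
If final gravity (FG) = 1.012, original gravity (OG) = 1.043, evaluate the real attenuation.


AA = (OG−FG)/(OG−1)·100;  RA = AA·0.8192
AA = (1.043 − 1.012)/(1.043 − 1)·100 = 72.0930
RA = 72.0930·0.8192

59.0586 %


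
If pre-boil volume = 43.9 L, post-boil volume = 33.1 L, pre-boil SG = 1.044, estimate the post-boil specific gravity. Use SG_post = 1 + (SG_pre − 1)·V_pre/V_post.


pts_pre = (1.044 − 1)·1000 = 44.0000
pts_post = 44.0000·43.9/33.1 = 58.3565
SG_post = 1 + 58.3565/1000

1.0584


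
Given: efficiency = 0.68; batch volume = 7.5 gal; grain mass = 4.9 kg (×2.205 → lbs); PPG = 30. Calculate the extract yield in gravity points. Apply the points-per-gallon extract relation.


points = lbs × PPG × eff / vol
lbs = 4.9 × 2.205 = 10.8045
points = 10.8045 × 30 × 0.68 / 7.5

29.3882 points


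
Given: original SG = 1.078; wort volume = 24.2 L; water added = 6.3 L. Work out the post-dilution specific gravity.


SG_new = 1 + (SG_old − 1)·V_old/(V_old + V_water)
pts = (1.078 − 1)·1000·24.2/(24.2 + 6.3) = 61.8885
SG_new = 1 + 61.8885/1000

1.0619


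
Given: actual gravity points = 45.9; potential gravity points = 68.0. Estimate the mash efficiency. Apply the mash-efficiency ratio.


efficiency = actual / potential × 100
efficiency = 45.9 / 68.0 × 100

67.5000 %


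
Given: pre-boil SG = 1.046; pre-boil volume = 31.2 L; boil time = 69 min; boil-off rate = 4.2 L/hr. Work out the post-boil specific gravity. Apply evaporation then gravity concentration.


V_post = V_pre − rate·(t/60);  SG_post = 1 + (SG_pre−1)·V_pre/V_post
V_post = 31.2 − 4.2·(69/60) = 26.3700
SG_post = 1 + (1.046 − 1)·31.2/26.3700

1.0544


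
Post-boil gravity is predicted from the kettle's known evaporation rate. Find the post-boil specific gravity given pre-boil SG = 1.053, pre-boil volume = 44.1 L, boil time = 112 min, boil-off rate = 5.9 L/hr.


V_post = V_pre − rate·(t/60);  SG_post = 1 + (SG_pre−1)·V_pre/V_post
V_post = 44.1 − 5.9·(112/60) = 33.0867
SG_post = 1 + (1.053 − 1)·44.1/33.0867

1.0706


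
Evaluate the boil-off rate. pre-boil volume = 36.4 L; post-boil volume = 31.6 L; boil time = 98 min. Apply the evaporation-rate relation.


rate = (V_pre − V_post) / (t_min/60)
rate = (36.4 − 31.6) / (98/60)

2.9388 L/hr


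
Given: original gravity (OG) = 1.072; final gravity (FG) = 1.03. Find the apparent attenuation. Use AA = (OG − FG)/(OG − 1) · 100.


AA = (1.072 − 1.03)/(1.072 − 1) · 100

58.3333 %


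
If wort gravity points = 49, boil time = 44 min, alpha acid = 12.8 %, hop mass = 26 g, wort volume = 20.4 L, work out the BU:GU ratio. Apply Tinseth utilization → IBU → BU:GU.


U = 1.65·0.000125^(GP/1000)·(1−e^(−0.04t))/4.15;  IBU = (α/100)·m·U·1000/V;  BU:GU = IBU/GP
U = 1.65·0.000125^(49/1000)·(1−e^(−0.04·44))/4.15 = 0.2119
IBU = (12.8/100)·26·0.2119·1000/20.4 = 34.5736
BU:GU = 34.5736/49

0.7056


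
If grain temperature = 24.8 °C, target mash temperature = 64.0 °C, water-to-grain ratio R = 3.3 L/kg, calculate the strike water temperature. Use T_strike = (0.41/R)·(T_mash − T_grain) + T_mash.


T_strike = (0.41/3.3)·(64.0 − 24.8) + 64.0

68.8703 °C


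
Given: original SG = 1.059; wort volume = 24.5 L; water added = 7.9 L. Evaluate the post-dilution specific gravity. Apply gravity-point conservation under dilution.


SG_new = 1 + (SG_old − 1)·V_old/(V_old + V_water)
pts = (1.059 − 1)·1000·24.5/(24.5 + 7.9) = 44.6142
SG_new = 1 + 44.6142/1000

1.0446


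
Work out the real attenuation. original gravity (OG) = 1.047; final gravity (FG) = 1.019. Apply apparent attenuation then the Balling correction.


AA = (OG−FG)/(OG−1)·100;  RA = AA·0.8192
AA = (1.047 − 1.019)/(1.047 − 1)·100 = 59.5745
RA = 59.5745·0.8192

48.8034 %


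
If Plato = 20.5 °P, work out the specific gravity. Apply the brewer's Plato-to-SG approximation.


SG = 259/(259 − P)
SG = 259/(259 − 20.5)

1.0860


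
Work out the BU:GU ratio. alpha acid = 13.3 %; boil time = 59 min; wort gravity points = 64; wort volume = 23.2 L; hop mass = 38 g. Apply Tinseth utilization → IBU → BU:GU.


U = 1.65·0.000125^(GP/1000)·(1−e^(−0.04t))/4.15;  IBU = (α/100)·m·U·1000/V;  BU:GU = IBU/GP
U = 1.65·0.000125^(64/1000)·(1−e^(−0.04·59))/4.15 = 0.2026
IBU = (13.3/100)·38·0.2026·1000/23.2 = 44.1278
BU:GU = 44.1278/64

0.6895


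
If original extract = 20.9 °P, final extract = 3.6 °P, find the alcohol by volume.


SG = 259/(259 − P);  ABV = (OG − FG)·131.25
OG = 259/(259 − 20.9) = 1.0878
FG = 259/(259 − 3.6) = 1.0141
ABV = (1.0878 − 1.0141)·131.25

9.6709 % ABV


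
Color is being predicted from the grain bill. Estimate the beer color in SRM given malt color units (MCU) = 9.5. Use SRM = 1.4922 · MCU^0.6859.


SRM = 1.4922 · 9.5^0.6859

6.9895 SRM


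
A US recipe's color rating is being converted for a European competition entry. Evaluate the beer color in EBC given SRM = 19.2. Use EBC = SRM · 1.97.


EBC = 19.2 · 1.97

37.8240 EBC


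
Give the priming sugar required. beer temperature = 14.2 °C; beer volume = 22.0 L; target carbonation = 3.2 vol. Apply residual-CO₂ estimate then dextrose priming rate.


residual = 14.695·(0.01821 + 0.09011·e^(−0.04·T));  sugar = (target − residual)·4.0·V
residual = 14.695·(0.01821 + 0.09011·e^(−0.04·14.2)) = 1.0179
sugar = (3.2 − 1.0179)·4.0·22.0

192.0208 g


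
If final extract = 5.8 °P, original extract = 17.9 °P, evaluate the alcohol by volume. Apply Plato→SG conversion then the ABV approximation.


SG = 259/(259 − P);  ABV = (OG − FG)·131.25
OG = 259/(259 − 17.9) = 1.0742
FG = 259/(259 − 5.8) = 1.0229
ABV = (1.0742 − 1.0229)·131.25

6.7379 % ABV


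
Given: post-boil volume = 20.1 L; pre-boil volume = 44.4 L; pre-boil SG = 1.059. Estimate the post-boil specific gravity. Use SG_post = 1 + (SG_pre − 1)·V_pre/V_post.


pts_pre = (1.059 − 1)·1000 = 59.0000
pts_post = 59.0000·44.4/20.1 = 130.3284
SG_post = 1 + 130.3284/1000

1.1303


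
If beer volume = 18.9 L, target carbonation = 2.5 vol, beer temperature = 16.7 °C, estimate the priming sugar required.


residual = 14.695·(0.01821 + 0.09011·e^(−0.04·T));  sugar = (target − residual)·4.0·V
residual = 14.695·(0.01821 + 0.09011·e^(−0.04·16.7)) = 0.9465
sugar = (2.5 − 0.9465)·4.0·18.9

117.4416 g


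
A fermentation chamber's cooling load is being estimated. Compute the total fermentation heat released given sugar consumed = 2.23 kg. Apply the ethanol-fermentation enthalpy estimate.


Q = m_sugar · 590 kJ/kg
Q = 2.23 · 590

1315.7000 kJ


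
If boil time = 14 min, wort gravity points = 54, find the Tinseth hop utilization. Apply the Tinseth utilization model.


U = 1.65·0.000125^(GP/1000) · (1 − e^(−0.04·t))/4.15
bigness = 1.65·0.000125^(54/1000) = 1.0156
boil_factor = (1 − e^(−0.04·14))/4.15 = 0.1033
U = 1.0156 · 0.1033

0.1049


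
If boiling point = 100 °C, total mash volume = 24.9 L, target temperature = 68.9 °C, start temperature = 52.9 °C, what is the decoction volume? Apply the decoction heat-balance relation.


V_dec = V_total·(T_target − T_start)/(T_boil − T_start)
V_dec = 24.9·(68.9 − 52.9)/(100 − 52.9)

8.4586 L


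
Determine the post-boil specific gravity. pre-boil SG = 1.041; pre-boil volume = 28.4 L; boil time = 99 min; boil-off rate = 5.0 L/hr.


V_post = V_pre − rate·(t/60);  SG_post = 1 + (SG_pre−1)·V_pre/V_post
V_post = 28.4 − 5.0·(99/60) = 20.1500
SG_post = 1 + (1.041 − 1)·28.4/20.1500

1.0578


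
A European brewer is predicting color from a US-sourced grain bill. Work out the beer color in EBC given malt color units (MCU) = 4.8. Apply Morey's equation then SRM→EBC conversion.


SRM = 1.4922·MCU^0.6859;  EBC = SRM·1.97
SRM = 1.4922·4.8^0.6859 = 4.3761
EBC = 4.3761·1.97

8.6210 EBC


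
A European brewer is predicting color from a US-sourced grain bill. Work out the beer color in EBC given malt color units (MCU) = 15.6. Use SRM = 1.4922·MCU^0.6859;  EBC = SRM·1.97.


SRM = 1.4922·15.6^0.6859 = 9.8218
EBC = 9.8218·1.97

19.3490 EBC


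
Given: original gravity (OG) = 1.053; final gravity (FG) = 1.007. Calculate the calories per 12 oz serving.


ABW = (OG−FG)·131.25·0.79/FG;  °P = 259 − 259/SG (for OG→OE and FG→AE);  RE = 0.1808·OE + 0.8192·AE;  Cal = (6.9·ABW + 4·(RE−0.1))·FG·3.55
ABW = (1.053 − 1.007)·131.25·0.79/1.007 = 4.7365
OE = 259 − 259/1.053 = 13.0361 °P
AE = 259 − 259/1.007 = 1.8004 °P
RE = 0.1808·13.0361 + 0.8192·1.8004 = 3.8318 °P
Cal = (6.9·4.7365 + 4·(3.8318−0.1))·1.007·3.55

170.1946 kcal


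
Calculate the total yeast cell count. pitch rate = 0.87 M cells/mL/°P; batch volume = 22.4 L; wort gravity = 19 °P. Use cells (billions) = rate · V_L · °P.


cells = 0.87 · 22.4 · 19

370.2720 billion cells


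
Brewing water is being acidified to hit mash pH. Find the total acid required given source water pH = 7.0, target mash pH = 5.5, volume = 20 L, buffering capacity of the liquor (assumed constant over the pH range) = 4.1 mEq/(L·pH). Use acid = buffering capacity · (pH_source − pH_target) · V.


acid = 4.1 · (7.0 − 5.5) · 20

123.0000 mEq


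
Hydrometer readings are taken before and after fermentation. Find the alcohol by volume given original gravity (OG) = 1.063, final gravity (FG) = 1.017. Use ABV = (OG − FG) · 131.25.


ABV = (1.063 − 1.017) · 131.25

6.0375 % ABV


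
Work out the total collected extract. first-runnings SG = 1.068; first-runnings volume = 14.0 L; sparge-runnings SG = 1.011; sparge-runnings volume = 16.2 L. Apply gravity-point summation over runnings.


total = Σ (SG_i − 1)·1000·V_i
first = (1.068 − 1)·1000·14.0 = 952.0000
sparge = (1.011 − 1)·1000·16.2 = 178.2000
total = 952.0000 + 178.2000

1130.2000 gravity·L


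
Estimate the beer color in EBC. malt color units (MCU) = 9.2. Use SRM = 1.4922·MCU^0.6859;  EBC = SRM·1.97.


SRM = 1.4922·9.2^0.6859 = 6.8374
EBC = 6.8374·1.97

13.4696 EBC


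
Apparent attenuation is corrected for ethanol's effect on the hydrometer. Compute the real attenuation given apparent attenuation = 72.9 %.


RA = AA · 0.8192
RA = 72.9 · 0.8192

59.7197 %


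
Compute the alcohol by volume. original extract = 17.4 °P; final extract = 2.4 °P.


SG = 259/(259 − P);  ABV = (OG − FG)·131.25
OG = 259/(259 − 17.4) = 1.0720
FG = 259/(259 − 2.4) = 1.0094
ABV = (1.0720 − 1.0094)·131.25

8.2250 % ABV


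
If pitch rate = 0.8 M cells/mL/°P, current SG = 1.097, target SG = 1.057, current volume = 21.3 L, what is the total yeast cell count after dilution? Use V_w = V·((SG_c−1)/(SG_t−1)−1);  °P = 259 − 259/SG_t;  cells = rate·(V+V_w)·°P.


V_w = 21.3·((1.097−1)/(1.057−1)−1) = 14.9474
V_final = 21.3 + 14.9474 = 36.2474
°P = 259 − 259/1.057 = 13.9669
cells = 0.8·36.2474·13.9669

405.0103 billion cells


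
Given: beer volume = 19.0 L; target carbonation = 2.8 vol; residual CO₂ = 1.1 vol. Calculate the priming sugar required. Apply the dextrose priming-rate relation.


sugar = (target − residual)·4.0·V
sugar = (2.8 − 1.1)·4.0·19.0

129.2000 g


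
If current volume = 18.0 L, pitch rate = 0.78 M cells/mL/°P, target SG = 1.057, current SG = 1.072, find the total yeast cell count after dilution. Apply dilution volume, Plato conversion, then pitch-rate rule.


V_w = V·((SG_c−1)/(SG_t−1)−1);  °P = 259 − 259/SG_t;  cells = rate·(V+V_w)·°P
V_w = 18.0·((1.072−1)/(1.057−1)−1) = 4.7368
V_final = 18.0 + 4.7368 = 22.7368
°P = 259 − 259/1.057 = 13.9669
cells = 0.78·22.7368·13.9669

247.6991 billion cells


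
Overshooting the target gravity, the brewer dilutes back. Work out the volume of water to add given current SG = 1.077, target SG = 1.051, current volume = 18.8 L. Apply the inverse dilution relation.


V_water = V·((SG_curr − 1)/(SG_target − 1) − 1)
V_water = 18.8·((1.077 − 1)/(1.051 − 1) − 1)

9.5843 L


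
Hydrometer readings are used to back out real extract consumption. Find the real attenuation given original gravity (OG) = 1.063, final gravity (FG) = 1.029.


AA = (OG−FG)/(OG−1)·100;  RA = AA·0.8192
AA = (1.063 − 1.029)/(1.063 − 1)·100 = 53.9683
RA = 53.9683·0.8192

44.2108 %


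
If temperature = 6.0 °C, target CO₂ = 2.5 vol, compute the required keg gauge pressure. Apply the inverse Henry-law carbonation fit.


psi = vols/(0.01821 + 0.09011·e^(−0.04·T)) − 14.695
psi = 2.5/(0.01821 + 0.09011·e^(−0.04·6.0)) − 14.695

13.3656 psi


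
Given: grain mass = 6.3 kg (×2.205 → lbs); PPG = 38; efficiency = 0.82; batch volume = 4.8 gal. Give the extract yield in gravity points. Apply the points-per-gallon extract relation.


points = lbs × PPG × eff / vol
lbs = 6.3 × 2.205 = 13.8915
points = 13.8915 × 38 × 0.82 / 4.8

90.1790 points


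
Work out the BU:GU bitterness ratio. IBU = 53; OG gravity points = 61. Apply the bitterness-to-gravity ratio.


BU:GU = IBU / OG_points
BU:GU = 53 / 61

0.8689


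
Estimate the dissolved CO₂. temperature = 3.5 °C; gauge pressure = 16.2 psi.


vols = (P + 14.695)·(0.01821 + 0.09011·e^(−0.04·T))
vols = (16.2 + 14.695)·(0.01821 + 0.09011·e^(−0.04·3.5))

2.9828 volumes


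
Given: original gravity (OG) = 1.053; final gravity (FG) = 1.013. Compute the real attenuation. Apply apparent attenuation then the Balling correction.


AA = (OG−FG)/(OG−1)·100;  RA = AA·0.8192
AA = (1.053 − 1.013)/(1.053 − 1)·100 = 75.4717
RA = 75.4717·0.8192

61.8264 %


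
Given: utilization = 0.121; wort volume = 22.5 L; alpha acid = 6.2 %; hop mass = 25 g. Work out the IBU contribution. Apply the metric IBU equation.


IBU = (α/100)·mass·U·1000 / V
IBU = (6.2/100)·25·0.121·1000 / 22.5

8.3356 IBU


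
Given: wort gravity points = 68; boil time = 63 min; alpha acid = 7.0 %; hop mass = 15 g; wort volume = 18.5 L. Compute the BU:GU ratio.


U = 1.65·0.000125^(GP/1000)·(1−e^(−0.04t))/4.15;  IBU = (α/100)·m·U·1000/V;  BU:GU = IBU/GP
U = 1.65·0.000125^(68/1000)·(1−e^(−0.04·63))/4.15 = 0.1984
IBU = (7.0/100)·15·0.1984·1000/18.5 = 11.2620
BU:GU = 11.2620/68

0.1656


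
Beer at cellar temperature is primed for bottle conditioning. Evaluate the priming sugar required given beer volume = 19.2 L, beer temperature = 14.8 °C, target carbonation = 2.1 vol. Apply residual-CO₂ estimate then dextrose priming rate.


residual = 14.695·(0.01821 + 0.09011·e^(−0.04·T));  sugar = (target − residual)·4.0·V
residual = 14.695·(0.01821 + 0.09011·e^(−0.04·14.8)) = 1.0002
sugar = (2.1 − 1.0002)·4.0·19.2

84.4684 g


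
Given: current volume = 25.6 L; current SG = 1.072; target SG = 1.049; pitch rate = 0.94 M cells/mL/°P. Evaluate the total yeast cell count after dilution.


V_w = V·((SG_c−1)/(SG_t−1)−1);  °P = 259 − 259/SG_t;  cells = rate·(V+V_w)·°P
V_w = 25.6·((1.072−1)/(1.049−1)−1) = 12.0163
V_final = 25.6 + 12.0163 = 37.6163
°P = 259 − 259/1.049 = 12.0982
cells = 0.94·37.6163·12.0982

427.7841 billion cells


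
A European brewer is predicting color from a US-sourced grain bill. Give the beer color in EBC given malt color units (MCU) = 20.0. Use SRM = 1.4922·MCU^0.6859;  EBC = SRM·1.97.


SRM = 1.4922·20.0^0.6859 = 11.6467
EBC = 11.6467·1.97

22.9440 EBC


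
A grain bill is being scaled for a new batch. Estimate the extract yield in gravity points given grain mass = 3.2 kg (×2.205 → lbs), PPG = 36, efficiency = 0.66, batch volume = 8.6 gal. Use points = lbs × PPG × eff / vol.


lbs = 3.2 × 2.205 = 7.0560
points = 7.0560 × 36 × 0.66 / 8.6

19.4943 points


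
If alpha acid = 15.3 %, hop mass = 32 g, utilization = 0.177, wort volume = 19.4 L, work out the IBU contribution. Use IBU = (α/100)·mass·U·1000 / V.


IBU = (15.3/100)·32·0.177·1000 / 19.4

44.6697 IBU


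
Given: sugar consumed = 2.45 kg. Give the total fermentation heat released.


Q = m_sugar · 590 kJ/kg
Q = 2.45 · 590

1445.5000 kJ


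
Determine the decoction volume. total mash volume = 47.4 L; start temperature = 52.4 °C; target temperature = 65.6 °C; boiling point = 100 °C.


V_dec = V_total·(T_target − T_start)/(T_boil − T_start)
V_dec = 47.4·(65.6 − 52.4)/(100 − 52.4)

13.1445 L


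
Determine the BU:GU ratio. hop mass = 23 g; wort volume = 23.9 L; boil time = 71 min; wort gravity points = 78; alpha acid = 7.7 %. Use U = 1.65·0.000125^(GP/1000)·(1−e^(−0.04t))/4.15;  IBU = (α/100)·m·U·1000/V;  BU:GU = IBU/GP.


U = 1.65·0.000125^(78/1000)·(1−e^(−0.04·71))/4.15 = 0.1857
IBU = (7.7/100)·23·0.1857·1000/23.9 = 13.7616
BU:GU = 13.7616/78

0.1764


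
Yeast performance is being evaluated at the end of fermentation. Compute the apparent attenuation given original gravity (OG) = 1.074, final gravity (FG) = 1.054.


AA = (OG − FG)/(OG − 1) · 100
AA = (1.074 − 1.054)/(1.074 − 1) · 100

27.0270 %


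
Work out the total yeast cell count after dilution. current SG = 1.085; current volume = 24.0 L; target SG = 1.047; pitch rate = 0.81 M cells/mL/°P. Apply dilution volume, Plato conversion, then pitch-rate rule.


V_w = V·((SG_c−1)/(SG_t−1)−1);  °P = 259 − 259/SG_t;  cells = rate·(V+V_w)·°P
V_w = 24.0·((1.085−1)/(1.047−1)−1) = 19.4043
V_final = 24.0 + 19.4043 = 43.4043
°P = 259 − 259/1.047 = 11.6266
cells = 0.81·43.4043·11.6266

408.7599 billion cells


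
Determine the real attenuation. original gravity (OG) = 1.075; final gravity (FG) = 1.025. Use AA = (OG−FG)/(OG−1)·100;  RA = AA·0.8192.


AA = (1.075 − 1.025)/(1.075 − 1)·100 = 66.6667
RA = 66.6667·0.8192

54.6133 %


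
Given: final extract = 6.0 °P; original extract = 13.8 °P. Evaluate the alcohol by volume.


SG = 259/(259 − P);  ABV = (OG − FG)·131.25
OG = 259/(259 − 13.8) = 1.0563
FG = 259/(259 − 6.0) = 1.0237
ABV = (1.0563 − 1.0237)·131.25

4.2742 % ABV


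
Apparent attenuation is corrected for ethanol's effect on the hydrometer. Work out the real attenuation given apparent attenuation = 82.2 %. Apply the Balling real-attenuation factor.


RA = AA · 0.8192
RA = 82.2 · 0.8192

67.3382 %


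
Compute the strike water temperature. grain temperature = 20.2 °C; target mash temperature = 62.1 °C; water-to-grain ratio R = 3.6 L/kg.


T_strike = (0.41/R)·(T_mash − T_grain) + T_mash
T_strike = (0.41/3.6)·(62.1 − 20.2) + 62.1

66.8719 °C


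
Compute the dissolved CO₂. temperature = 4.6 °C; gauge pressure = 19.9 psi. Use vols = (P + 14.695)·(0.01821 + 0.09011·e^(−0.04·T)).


vols = (19.9 + 14.695)·(0.01821 + 0.09011·e^(−0.04·4.6))

3.2234 volumes


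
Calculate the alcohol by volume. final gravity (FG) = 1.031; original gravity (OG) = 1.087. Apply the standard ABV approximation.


ABV = (OG − FG) · 131.25
ABV = (1.087 − 1.031) · 131.25

7.3500 % ABV


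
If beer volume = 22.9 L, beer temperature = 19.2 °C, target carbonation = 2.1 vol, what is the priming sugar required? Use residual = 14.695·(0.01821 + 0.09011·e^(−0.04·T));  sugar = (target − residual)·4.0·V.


residual = 14.695·(0.01821 + 0.09011·e^(−0.04·19.2)) = 0.8819
sugar = (2.1 − 0.8819)·4.0·22.9

111.5752 g


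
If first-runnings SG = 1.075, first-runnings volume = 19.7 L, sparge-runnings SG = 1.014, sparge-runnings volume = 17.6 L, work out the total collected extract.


total = Σ (SG_i − 1)·1000·V_i
first = (1.075 − 1)·1000·19.7 = 1477.5000
sparge = (1.014 − 1)·1000·17.6 = 246.4000
total = 1477.5000 + 246.4000

1723.9000 gravity·L


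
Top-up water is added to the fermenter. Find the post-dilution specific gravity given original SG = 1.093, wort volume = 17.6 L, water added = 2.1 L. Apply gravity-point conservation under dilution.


SG_new = 1 + (SG_old − 1)·V_old/(V_old + V_water)
pts = (1.093 − 1)·1000·17.6/(17.6 + 2.1) = 83.0863
SG_new = 1 + 83.0863/1000

1.0831


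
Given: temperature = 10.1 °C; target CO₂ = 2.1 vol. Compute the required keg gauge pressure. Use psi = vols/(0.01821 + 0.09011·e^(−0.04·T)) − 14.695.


psi = 2.1/(0.01821 + 0.09011·e^(−0.04·10.1)) − 14.695

12.1005 psi


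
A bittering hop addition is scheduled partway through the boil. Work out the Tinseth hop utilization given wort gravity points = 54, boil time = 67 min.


U = 1.65·0.000125^(GP/1000) · (1 − e^(−0.04·t))/4.15
bigness = 1.65·0.000125^(54/1000) = 1.0156
boil_factor = (1 − e^(−0.04·67))/4.15 = 0.2244
U = 1.0156 · 0.2244

0.2279


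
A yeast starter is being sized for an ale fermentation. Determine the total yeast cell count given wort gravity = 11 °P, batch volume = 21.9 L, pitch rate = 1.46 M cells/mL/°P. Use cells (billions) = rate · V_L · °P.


cells = 1.46 · 21.9 · 11

351.7140 billion cells


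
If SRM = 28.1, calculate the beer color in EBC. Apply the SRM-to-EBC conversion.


EBC = SRM · 1.97
EBC = 28.1 · 1.97

55.3570 EBC


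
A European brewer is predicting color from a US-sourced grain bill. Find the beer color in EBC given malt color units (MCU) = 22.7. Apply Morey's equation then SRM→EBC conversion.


SRM = 1.4922·MCU^0.6859;  EBC = SRM·1.97
SRM = 1.4922·22.7^0.6859 = 12.7036
EBC = 12.7036·1.97

25.0260 EBC


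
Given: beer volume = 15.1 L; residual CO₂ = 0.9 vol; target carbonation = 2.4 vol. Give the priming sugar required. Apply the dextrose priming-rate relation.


sugar = (target − residual)·4.0·V
sugar = (2.4 − 0.9)·4.0·15.1

90.6000 g


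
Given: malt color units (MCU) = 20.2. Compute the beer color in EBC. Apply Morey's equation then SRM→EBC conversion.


SRM = 1.4922·MCU^0.6859;  EBC = SRM·1.97
SRM = 1.4922·20.2^0.6859 = 11.7265
EBC = 11.7265·1.97

23.1012 EBC


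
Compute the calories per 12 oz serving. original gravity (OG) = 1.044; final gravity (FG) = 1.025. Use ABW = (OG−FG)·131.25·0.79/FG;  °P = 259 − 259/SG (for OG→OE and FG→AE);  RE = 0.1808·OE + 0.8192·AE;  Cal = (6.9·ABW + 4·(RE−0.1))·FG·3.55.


ABW = (1.044 − 1.025)·131.25·0.79/1.025 = 1.9220
OE = 259 − 259/1.044 = 10.9157 °P
AE = 259 − 259/1.025 = 6.3171 °P
RE = 0.1808·10.9157 + 0.8192·6.3171 = 7.1485 °P
Cal = (6.9·1.9220 + 4·(7.1485−0.1))·1.025·3.55

150.8477 kcal


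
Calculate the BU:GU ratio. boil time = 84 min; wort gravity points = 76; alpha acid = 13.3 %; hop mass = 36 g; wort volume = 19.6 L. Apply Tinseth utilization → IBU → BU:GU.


U = 1.65·0.000125^(GP/1000)·(1−e^(−0.04t))/4.15;  IBU = (α/100)·m·U·1000/V;  BU:GU = IBU/GP
U = 1.65·0.000125^(76/1000)·(1−e^(−0.04·84))/4.15 = 0.1938
IBU = (13.3/100)·36·0.1938·1000/19.6 = 47.3528
BU:GU = 47.3528/76

0.6231


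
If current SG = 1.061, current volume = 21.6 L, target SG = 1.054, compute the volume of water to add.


V_water = V·((SG_curr − 1)/(SG_target − 1) − 1)
V_water = 21.6·((1.061 − 1)/(1.054 − 1) − 1)

2.8000 L


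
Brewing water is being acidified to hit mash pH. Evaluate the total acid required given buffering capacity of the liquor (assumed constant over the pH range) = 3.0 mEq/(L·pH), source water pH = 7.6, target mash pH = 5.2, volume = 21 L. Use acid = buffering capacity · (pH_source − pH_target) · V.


acid = 3.0 · (7.6 − 5.2) · 21

151.2000 mEq


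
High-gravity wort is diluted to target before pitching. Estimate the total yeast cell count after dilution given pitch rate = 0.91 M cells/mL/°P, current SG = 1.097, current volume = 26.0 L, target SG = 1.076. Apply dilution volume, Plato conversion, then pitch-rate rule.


V_w = V·((SG_c−1)/(SG_t−1)−1);  °P = 259 − 259/SG_t;  cells = rate·(V+V_w)·°P
V_w = 26.0·((1.097−1)/(1.076−1)−1) = 7.1842
V_final = 26.0 + 7.1842 = 33.1842
°P = 259 − 259/1.076 = 18.2937
cells = 0.91·33.1842·18.2937

552.4258 billion cells


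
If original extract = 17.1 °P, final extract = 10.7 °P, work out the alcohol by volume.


SG = 259/(259 − P);  ABV = (OG − FG)·131.25
OG = 259/(259 − 17.1) = 1.0707
FG = 259/(259 − 10.7) = 1.0431
ABV = (1.0707 − 1.0431)·131.25

3.6222 % ABV


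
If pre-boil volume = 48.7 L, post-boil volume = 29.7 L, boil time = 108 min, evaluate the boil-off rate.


rate = (V_pre − V_post) / (t_min/60)
rate = (48.7 − 29.7) / (108/60)

10.5556 L/hr


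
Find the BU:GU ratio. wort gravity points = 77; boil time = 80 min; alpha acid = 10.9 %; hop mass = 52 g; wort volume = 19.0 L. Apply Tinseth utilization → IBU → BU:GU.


U = 1.65·0.000125^(GP/1000)·(1−e^(−0.04t))/4.15;  IBU = (α/100)·m·U·1000/V;  BU:GU = IBU/GP
U = 1.65·0.000125^(77/1000)·(1−e^(−0.04·80))/4.15 = 0.1909
IBU = (10.9/100)·52·0.1909·1000/19.0 = 56.9509
BU:GU = 56.9509/77

0.7396


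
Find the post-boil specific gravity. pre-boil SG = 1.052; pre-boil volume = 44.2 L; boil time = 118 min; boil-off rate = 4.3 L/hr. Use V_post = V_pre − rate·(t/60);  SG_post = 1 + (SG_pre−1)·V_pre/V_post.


V_post = 44.2 − 4.3·(118/60) = 35.7433
SG_post = 1 + (1.052 − 1)·44.2/35.7433

1.0643


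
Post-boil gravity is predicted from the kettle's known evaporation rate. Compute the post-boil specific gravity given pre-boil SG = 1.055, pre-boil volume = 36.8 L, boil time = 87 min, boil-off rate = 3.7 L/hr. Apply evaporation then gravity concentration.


V_post = V_pre − rate·(t/60);  SG_post = 1 + (SG_pre−1)·V_pre/V_post
V_post = 36.8 − 3.7·(87/60) = 31.4350
SG_post = 1 + (1.055 − 1)·36.8/31.4350

1.0644


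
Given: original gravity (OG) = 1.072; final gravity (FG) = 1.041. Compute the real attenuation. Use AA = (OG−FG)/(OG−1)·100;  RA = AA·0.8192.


AA = (1.072 − 1.041)/(1.072 − 1)·100 = 43.0556
RA = 43.0556·0.8192

35.2711 %


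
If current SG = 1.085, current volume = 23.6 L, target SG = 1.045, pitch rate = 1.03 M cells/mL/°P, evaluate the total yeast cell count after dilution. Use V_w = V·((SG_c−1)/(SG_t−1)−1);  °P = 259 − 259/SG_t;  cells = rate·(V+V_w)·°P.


V_w = 23.6·((1.085−1)/(1.045−1)−1) = 20.9778
V_final = 23.6 + 20.9778 = 44.5778
°P = 259 − 259/1.045 = 11.1531
cells = 1.03·44.5778·11.1531

512.0963 billion cells


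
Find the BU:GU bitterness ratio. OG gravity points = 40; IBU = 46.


BU:GU = IBU / OG_points
BU:GU = 46 / 40

1.1500


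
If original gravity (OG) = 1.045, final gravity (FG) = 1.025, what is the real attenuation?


AA = (OG−FG)/(OG−1)·100;  RA = AA·0.8192
AA = (1.045 − 1.025)/(1.045 − 1)·100 = 44.4444
RA = 44.4444·0.8192

36.4089 %


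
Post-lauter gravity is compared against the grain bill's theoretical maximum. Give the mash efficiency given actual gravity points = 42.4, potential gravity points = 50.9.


efficiency = actual / potential × 100
efficiency = 42.4 / 50.9 × 100

83.3006 %


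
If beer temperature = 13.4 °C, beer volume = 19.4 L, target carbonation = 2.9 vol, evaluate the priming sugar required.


residual = 14.695·(0.01821 + 0.09011·e^(−0.04·T));  sugar = (target − residual)·4.0·V
residual = 14.695·(0.01821 + 0.09011·e^(−0.04·13.4)) = 1.0423
sugar = (2.9 − 1.0423)·4.0·19.4

144.1541 g


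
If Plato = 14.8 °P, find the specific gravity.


SG = 259/(259 − P)
SG = 259/(259 − 14.8)

1.0606


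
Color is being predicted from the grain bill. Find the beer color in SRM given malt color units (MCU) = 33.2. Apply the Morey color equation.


SRM = 1.4922 · MCU^0.6859
SRM = 1.4922 · 33.2^0.6859

16.4883 SRM


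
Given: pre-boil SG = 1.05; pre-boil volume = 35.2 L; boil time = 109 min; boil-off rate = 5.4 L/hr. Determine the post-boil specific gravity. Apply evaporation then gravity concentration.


V_post = V_pre − rate·(t/60);  SG_post = 1 + (SG_pre−1)·V_pre/V_post
V_post = 35.2 − 5.4·(109/60) = 25.3900
SG_post = 1 + (1.05 − 1)·35.2/25.3900

1.0693


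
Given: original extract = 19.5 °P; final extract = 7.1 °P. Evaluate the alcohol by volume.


SG = 259/(259 − P);  ABV = (OG − FG)·131.25
OG = 259/(259 − 19.5) = 1.0814
FG = 259/(259 − 7.1) = 1.0282
ABV = (1.0814 − 1.0282)·131.25

6.9869 % ABV


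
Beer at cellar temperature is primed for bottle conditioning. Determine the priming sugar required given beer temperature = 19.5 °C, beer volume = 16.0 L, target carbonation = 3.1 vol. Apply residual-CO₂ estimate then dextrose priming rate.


residual = 14.695·(0.01821 + 0.09011·e^(−0.04·T));  sugar = (target − residual)·4.0·V
residual = 14.695·(0.01821 + 0.09011·e^(−0.04·19.5)) = 0.8746
sugar = (3.1 − 0.8746)·4.0·16.0

142.4255 g


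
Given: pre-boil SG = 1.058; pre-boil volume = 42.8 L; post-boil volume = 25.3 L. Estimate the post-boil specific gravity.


SG_post = 1 + (SG_pre − 1)·V_pre/V_post
pts_pre = (1.058 − 1)·1000 = 58.0000
pts_post = 58.0000·42.8/25.3 = 98.1186
SG_post = 1 + 98.1186/1000

1.0981


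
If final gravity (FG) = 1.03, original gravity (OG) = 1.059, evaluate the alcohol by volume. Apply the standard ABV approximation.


ABV = (OG − FG) · 131.25
ABV = (1.059 − 1.03) · 131.25

3.8062 % ABV


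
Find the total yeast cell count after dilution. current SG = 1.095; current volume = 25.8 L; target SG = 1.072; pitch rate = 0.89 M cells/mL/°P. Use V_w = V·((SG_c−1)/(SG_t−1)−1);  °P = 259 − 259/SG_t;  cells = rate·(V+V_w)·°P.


V_w = 25.8·((1.095−1)/(1.072−1)−1) = 8.2417
V_final = 25.8 + 8.2417 = 34.0417
°P = 259 − 259/1.072 = 17.3955
cells = 0.89·34.0417·17.3955

527.0336 billion cells


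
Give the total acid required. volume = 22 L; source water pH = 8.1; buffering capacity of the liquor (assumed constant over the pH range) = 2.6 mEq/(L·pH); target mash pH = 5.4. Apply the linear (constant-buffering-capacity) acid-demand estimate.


acid = buffering capacity · (pH_source − pH_target) · V
acid = 2.6 · (8.1 − 5.4) · 22

154.4400 mEq


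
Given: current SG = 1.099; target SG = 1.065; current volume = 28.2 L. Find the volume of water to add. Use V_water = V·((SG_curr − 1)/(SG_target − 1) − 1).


V_water = 28.2·((1.099 − 1)/(1.065 − 1) − 1)

14.7508 L


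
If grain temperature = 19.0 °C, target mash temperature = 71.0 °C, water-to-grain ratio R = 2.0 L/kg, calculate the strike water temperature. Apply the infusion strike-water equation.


T_strike = (0.41/R)·(T_mash − T_grain) + T_mash
T_strike = (0.41/2.0)·(71.0 − 19.0) + 71.0

81.6600 °C


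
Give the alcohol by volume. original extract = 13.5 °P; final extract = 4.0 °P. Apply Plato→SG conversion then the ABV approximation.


SG = 259/(259 − P);  ABV = (OG − FG)·131.25
OG = 259/(259 − 13.5) = 1.0550
FG = 259/(259 − 4.0) = 1.0157
ABV = (1.0550 − 1.0157)·131.25

5.1586 % ABV


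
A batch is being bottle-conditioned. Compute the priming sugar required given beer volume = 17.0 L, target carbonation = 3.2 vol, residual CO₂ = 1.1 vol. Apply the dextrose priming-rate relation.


sugar = (target − residual)·4.0·V
sugar = (3.2 − 1.1)·4.0·17.0

142.8000 g


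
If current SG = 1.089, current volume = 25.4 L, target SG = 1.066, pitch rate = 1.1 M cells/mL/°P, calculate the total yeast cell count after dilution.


V_w = V·((SG_c−1)/(SG_t−1)−1);  °P = 259 − 259/SG_t;  cells = rate·(V+V_w)·°P
V_w = 25.4·((1.089−1)/(1.066−1)−1) = 8.8515
V_final = 25.4 + 8.8515 = 34.2515
°P = 259 − 259/1.066 = 16.0356
cells = 1.1·34.2515·16.0356

604.1697 billion cells


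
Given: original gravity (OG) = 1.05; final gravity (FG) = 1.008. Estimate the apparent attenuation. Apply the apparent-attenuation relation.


AA = (OG − FG)/(OG − 1) · 100
AA = (1.05 − 1.008)/(1.05 − 1) · 100

84.0000 %


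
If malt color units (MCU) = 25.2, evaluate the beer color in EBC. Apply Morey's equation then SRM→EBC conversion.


SRM = 1.4922·MCU^0.6859;  EBC = SRM·1.97
SRM = 1.4922·25.2^0.6859 = 13.6473
EBC = 13.6473·1.97

26.8852 EBC
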